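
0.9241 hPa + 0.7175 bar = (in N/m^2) 7.184e+04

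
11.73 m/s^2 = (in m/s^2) 11.73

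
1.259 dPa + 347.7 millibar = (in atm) 0.3432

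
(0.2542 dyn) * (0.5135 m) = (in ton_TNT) 3.12e-16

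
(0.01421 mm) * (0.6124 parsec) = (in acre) 6.635e+07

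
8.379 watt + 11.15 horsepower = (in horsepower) 11.16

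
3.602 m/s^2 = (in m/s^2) 3.602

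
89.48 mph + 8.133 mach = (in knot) 5461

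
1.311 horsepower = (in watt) 977.6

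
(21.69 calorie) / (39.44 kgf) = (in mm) 234.6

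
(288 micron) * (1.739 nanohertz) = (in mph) 1.12e-12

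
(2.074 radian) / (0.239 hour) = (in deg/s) 0.1381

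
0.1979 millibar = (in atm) 0.0001953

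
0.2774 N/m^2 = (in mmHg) 0.002081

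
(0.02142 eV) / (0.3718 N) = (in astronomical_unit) 6.17e-32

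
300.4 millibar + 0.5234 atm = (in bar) 0.8307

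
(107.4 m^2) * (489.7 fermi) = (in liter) 5.259e-08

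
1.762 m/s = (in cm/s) 176.2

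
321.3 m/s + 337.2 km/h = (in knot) 806.6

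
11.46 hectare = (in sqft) 1.234e+06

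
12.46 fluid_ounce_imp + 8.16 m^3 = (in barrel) 51.33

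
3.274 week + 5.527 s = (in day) 22.92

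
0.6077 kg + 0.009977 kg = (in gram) 617.7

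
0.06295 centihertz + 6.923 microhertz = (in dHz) 0.006364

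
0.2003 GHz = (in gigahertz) 0.2003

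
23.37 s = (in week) 3.864e-05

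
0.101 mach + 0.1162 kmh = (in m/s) 34.42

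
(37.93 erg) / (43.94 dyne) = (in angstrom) 8.632e+07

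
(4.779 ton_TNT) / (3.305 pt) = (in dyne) 1.715e+18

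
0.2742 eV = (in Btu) 4.164e-23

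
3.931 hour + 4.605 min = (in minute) 240.5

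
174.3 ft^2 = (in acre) 0.004001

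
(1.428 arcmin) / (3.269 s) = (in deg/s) 0.007281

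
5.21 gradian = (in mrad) 81.84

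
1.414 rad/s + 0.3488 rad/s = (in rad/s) 1.763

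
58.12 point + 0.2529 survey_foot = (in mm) 97.59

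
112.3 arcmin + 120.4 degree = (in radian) 2.134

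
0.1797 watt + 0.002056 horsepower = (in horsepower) 0.002297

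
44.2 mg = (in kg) 4.42e-05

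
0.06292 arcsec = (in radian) 3.05e-07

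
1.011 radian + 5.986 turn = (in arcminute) 1.328e+05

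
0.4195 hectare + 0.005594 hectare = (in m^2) 4251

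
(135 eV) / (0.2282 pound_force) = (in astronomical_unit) 1.424e-28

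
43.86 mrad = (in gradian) 2.792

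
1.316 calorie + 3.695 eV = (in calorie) 1.316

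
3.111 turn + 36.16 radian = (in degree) 3192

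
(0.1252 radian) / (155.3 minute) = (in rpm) 0.0001283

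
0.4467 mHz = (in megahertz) 4.467e-10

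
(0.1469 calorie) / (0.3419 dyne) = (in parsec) 5.826e-12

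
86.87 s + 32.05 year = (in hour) 2.808e+05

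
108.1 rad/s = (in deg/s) 6194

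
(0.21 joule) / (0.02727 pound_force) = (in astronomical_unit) 1.157e-11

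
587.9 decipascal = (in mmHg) 0.441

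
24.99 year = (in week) 1303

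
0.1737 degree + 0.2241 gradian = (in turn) 0.001043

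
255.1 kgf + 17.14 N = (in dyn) 2.519e+08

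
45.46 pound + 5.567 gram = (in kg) 20.63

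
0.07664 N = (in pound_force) 0.01723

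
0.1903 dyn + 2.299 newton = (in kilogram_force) 0.2344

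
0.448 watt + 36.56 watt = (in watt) 37.01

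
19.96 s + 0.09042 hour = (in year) 1.095e-05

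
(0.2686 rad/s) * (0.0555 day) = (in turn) 205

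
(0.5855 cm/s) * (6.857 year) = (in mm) 1.266e+09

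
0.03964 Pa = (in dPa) 0.3964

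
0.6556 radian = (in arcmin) 2254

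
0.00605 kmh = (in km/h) 0.00605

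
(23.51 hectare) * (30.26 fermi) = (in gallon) 1.879e-06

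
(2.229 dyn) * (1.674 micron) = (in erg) 0.0003731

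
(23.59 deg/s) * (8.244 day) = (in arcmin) 1.008e+09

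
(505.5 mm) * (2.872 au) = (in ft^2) 2.338e+12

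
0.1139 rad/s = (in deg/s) 6.526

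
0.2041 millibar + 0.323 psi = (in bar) 0.02247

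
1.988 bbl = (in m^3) 0.3161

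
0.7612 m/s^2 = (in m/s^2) 0.7612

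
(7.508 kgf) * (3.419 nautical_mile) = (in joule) 4.662e+05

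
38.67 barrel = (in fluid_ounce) 2.079e+05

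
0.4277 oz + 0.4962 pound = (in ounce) 8.367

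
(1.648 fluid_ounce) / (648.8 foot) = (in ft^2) 2.653e-06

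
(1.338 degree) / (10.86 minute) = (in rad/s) 3.584e-05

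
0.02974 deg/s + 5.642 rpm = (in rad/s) 0.5913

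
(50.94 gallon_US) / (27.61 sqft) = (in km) 7.518e-05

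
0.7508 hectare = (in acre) 1.855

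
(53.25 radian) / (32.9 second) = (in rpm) 15.46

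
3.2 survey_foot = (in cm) 97.54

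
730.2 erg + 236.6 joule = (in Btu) 0.2243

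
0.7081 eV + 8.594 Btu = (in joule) 9067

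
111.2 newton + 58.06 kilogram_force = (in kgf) 69.4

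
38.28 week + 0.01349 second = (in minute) 3.859e+05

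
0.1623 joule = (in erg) 1.623e+06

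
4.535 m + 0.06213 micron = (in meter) 4.535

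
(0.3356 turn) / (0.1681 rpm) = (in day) 0.001386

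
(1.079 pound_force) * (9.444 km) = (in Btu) 42.96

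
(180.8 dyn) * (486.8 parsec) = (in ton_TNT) 6.491e+06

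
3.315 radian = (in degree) 189.9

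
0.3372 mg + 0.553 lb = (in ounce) 8.848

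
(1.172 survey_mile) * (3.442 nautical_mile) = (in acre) 2971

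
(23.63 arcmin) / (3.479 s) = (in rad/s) 0.001976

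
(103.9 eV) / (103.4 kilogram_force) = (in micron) 1.642e-14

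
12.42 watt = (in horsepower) 0.01666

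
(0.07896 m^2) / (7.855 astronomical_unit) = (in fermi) 67.19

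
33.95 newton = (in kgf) 3.462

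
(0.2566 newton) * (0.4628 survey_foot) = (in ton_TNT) 8.651e-12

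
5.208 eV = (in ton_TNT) 1.994e-28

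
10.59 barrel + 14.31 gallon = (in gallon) 459.1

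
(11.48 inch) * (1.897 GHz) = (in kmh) 1.991e+09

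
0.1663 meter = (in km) 0.0001663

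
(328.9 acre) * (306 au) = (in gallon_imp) 1.34e+22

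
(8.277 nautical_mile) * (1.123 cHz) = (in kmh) 619.7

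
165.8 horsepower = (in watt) 1.236e+05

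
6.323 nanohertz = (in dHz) 6.323e-08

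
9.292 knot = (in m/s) 4.78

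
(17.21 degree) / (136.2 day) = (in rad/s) 2.553e-08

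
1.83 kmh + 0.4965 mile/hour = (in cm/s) 73.03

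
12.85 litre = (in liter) 12.85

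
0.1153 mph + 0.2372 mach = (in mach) 0.2374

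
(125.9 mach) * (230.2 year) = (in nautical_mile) 1.68e+11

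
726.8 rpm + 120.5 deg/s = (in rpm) 746.9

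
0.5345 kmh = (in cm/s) 14.85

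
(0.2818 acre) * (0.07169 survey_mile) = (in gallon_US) 3.476e+07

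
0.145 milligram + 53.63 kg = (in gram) 5.363e+04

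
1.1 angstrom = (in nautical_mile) 5.94e-14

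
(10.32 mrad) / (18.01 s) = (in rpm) 0.005472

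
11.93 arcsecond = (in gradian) 0.003682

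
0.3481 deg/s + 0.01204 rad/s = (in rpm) 0.173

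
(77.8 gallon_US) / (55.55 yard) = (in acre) 1.433e-06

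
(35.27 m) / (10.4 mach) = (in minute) 0.000166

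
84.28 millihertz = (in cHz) 8.428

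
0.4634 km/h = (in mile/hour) 0.2879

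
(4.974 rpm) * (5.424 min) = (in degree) 9712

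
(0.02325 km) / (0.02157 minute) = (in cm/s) 1796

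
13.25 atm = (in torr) 1.007e+04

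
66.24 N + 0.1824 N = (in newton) 66.42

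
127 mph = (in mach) 0.1667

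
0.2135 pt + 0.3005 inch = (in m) 0.007708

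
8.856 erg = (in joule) 8.856e-07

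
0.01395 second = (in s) 0.01395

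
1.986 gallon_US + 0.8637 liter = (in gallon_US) 2.214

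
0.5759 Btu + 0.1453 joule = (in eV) 3.793e+21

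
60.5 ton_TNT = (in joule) 2.531e+11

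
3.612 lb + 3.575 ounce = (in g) 1740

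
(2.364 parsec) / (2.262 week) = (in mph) 1.193e+11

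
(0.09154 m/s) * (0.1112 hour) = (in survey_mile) 0.02277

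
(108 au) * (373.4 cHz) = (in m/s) 6.033e+13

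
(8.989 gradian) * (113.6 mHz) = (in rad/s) 0.01604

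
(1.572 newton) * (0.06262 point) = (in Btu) 3.291e-08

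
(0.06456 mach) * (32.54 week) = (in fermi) 4.326e+23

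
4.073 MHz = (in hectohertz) 4.073e+04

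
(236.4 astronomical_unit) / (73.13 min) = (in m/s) 8.06e+09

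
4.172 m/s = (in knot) 8.11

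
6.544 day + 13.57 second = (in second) 5.654e+05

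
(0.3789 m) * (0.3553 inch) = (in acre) 8.45e-07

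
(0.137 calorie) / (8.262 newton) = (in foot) 0.2276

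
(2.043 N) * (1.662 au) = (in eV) 3.17e+30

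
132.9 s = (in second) 132.9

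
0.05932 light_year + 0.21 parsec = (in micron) 7.041e+21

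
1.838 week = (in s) 1.112e+06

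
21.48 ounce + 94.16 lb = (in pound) 95.5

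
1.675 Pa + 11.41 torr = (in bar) 0.01523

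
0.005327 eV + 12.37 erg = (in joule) 1.237e-06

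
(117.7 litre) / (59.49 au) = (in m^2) 1.323e-14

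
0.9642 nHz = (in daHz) 9.642e-11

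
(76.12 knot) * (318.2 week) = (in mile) 4.683e+06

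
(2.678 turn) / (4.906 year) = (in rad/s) 1.088e-07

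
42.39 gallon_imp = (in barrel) 1.212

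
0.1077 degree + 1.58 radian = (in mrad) 1582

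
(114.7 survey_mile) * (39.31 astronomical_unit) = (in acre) 2.682e+14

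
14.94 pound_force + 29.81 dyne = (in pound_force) 14.94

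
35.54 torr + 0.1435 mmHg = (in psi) 0.69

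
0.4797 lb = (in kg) 0.2176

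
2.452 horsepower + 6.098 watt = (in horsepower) 2.46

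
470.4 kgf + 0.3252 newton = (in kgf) 470.4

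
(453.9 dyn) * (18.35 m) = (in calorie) 0.01991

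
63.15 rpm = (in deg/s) 378.9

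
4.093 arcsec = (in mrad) 0.01984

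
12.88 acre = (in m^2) 5.212e+04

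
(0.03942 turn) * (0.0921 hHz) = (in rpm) 21.78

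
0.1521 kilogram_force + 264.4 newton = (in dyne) 2.659e+07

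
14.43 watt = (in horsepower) 0.01935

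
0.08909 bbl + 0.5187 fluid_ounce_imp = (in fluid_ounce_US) 479.4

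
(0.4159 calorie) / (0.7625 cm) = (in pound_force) 51.3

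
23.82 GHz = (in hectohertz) 2.382e+08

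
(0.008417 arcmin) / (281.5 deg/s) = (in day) 5.768e-12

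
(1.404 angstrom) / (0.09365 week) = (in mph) 5.545e-15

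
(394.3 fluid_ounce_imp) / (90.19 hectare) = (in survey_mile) 7.719e-12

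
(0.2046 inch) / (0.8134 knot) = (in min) 0.000207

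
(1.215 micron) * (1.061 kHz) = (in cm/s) 0.1289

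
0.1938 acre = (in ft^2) 8442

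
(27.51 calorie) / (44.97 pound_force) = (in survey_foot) 1.888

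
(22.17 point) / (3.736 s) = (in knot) 0.004069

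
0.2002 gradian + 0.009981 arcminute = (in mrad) 3.148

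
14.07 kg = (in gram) 1.407e+04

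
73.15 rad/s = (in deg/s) 4191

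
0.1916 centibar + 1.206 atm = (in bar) 1.224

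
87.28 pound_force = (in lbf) 87.28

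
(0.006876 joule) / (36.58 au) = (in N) 1.257e-15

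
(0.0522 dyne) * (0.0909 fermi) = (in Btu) 4.497e-26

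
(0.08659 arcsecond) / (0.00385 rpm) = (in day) 1.205e-08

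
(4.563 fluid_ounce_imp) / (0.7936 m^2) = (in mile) 1.015e-07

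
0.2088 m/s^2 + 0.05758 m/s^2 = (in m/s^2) 0.2664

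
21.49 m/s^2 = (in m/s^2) 21.49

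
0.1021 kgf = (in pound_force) 0.2251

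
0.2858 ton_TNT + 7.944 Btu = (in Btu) 1.133e+06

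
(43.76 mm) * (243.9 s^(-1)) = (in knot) 20.75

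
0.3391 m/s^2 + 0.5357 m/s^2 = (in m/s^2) 0.8748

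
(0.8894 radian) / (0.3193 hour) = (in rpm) 0.007389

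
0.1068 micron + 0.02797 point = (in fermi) 9.974e+09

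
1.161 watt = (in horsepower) 0.001557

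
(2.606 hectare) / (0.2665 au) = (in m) 6.537e-07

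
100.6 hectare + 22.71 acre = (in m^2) 1.098e+06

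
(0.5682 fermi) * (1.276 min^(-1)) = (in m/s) 1.208e-17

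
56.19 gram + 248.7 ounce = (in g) 7107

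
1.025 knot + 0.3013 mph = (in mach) 0.001944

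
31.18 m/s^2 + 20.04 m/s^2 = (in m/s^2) 51.22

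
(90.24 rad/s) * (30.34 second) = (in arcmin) 9.412e+06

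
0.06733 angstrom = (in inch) 2.651e-10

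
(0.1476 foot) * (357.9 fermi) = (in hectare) 1.61e-18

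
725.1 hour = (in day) 30.21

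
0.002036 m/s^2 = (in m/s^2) 0.002036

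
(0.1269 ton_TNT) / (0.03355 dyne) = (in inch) 6.231e+16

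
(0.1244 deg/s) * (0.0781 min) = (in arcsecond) 2099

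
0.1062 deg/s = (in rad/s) 0.001854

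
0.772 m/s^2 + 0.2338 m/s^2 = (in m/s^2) 1.006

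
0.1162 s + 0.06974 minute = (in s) 4.301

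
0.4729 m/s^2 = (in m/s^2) 0.4729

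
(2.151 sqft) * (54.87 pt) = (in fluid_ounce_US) 130.8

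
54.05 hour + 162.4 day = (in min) 2.371e+05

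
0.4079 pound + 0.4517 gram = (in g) 185.5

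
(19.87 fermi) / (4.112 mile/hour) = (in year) 3.428e-22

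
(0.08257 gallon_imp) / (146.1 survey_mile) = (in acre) 3.945e-13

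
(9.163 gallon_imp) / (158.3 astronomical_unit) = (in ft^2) 1.893e-14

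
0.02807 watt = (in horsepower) 3.764e-05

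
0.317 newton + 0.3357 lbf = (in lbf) 0.407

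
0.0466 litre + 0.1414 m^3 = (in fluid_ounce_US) 4783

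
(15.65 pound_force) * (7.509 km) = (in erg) 5.227e+12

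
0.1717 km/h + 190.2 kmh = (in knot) 102.8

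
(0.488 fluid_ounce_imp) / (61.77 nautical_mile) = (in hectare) 1.212e-14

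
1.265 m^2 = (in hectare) 0.0001265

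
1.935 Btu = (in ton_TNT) 4.879e-07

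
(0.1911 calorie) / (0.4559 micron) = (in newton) 1.754e+06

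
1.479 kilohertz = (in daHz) 147.9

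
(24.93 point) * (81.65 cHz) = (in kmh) 0.02585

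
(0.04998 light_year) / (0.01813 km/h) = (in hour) 2.608e+13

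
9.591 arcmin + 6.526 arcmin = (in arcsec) 967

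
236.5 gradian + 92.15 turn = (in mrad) 5.827e+05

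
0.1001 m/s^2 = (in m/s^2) 0.1001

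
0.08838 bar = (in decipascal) 8.838e+04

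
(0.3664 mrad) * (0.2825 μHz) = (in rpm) 9.884e-10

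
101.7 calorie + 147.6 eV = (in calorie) 101.7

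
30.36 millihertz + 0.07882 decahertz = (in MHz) 8.186e-07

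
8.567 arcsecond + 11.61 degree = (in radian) 0.2027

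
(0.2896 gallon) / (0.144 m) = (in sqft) 0.08194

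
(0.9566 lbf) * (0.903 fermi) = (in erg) 3.842e-08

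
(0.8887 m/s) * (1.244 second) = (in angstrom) 1.106e+10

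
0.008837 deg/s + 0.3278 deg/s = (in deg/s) 0.3366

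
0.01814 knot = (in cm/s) 0.9332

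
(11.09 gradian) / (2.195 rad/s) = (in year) 2.517e-09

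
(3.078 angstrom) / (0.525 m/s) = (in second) 5.863e-10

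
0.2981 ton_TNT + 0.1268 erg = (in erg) 1.247e+16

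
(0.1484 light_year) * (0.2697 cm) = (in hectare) 3.787e+08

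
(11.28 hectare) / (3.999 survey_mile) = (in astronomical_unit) 1.172e-10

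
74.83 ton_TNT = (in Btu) 2.968e+08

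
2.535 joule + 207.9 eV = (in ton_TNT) 6.059e-10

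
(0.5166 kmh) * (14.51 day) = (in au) 1.203e-06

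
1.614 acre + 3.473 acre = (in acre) 5.087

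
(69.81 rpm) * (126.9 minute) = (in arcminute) 1.914e+08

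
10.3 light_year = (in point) 2.762e+20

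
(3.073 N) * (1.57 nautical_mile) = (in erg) 8.935e+10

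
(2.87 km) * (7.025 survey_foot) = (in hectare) 0.6145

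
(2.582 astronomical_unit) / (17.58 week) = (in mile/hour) 8.127e+04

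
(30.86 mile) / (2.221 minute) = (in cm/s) 3.727e+04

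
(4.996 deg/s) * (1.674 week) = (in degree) 5.058e+06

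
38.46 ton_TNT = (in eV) 1.004e+30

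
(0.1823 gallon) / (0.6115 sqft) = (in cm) 1.215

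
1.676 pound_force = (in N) 7.455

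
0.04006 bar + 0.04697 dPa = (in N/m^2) 4006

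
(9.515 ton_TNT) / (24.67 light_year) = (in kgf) 1.739e-08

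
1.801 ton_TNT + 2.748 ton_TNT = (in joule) 1.903e+10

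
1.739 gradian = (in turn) 0.004348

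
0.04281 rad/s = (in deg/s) 2.453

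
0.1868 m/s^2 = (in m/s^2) 0.1868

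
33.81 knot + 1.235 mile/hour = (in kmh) 64.6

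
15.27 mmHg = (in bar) 0.02036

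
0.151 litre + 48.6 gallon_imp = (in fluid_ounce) 7476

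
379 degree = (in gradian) 421.1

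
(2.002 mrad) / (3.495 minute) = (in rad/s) 9.547e-06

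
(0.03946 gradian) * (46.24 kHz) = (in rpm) 273.7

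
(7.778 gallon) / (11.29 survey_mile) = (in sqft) 1.744e-05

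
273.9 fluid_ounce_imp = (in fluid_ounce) 263.2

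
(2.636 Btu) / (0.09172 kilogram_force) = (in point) 8.765e+06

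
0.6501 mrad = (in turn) 0.0001035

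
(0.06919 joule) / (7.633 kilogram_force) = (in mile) 5.744e-07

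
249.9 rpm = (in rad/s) 26.17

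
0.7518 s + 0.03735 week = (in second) 2.259e+04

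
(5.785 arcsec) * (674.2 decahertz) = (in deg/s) 10.83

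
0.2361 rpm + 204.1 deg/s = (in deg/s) 205.5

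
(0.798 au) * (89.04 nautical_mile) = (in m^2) 1.969e+16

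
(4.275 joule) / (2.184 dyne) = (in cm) 1.957e+07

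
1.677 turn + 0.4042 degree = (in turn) 1.678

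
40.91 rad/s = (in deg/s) 2344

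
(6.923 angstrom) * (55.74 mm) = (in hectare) 3.859e-15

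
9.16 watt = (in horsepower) 0.01228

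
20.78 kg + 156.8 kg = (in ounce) 6264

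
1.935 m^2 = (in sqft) 20.83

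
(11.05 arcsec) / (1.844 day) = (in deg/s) 1.927e-08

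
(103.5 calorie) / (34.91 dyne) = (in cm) 1.24e+08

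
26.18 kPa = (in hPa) 261.8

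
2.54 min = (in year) 4.833e-06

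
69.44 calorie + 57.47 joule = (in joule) 348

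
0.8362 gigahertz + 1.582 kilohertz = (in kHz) 8.362e+05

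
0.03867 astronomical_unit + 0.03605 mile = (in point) 1.64e+13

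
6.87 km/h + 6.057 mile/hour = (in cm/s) 461.6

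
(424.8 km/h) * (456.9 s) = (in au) 3.604e-07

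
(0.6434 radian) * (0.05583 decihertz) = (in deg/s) 0.2058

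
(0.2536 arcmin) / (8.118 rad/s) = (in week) 1.503e-11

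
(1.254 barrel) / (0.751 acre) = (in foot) 0.0002152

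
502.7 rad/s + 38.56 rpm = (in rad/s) 506.7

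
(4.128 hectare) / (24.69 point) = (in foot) 1.555e+07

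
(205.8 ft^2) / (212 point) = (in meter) 255.6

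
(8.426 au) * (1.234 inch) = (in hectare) 3.951e+06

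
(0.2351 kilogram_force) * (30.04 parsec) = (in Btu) 2.026e+15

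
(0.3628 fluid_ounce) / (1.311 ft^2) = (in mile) 5.474e-08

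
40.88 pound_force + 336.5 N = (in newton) 518.3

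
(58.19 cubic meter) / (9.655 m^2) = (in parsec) 1.953e-16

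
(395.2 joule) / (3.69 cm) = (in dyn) 1.071e+09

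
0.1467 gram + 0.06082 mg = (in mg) 146.8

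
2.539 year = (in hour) 2.224e+04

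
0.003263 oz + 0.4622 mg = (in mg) 92.97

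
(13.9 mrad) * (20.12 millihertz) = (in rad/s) 0.0002797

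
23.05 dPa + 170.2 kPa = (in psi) 24.69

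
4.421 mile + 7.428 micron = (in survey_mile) 4.421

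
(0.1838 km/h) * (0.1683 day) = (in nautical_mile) 0.4009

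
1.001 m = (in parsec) 3.244e-17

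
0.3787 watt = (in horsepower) 0.0005078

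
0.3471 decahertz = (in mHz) 3471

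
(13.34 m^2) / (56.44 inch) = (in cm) 930.5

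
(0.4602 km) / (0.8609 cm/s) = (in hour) 14.85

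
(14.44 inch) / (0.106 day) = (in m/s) 4.005e-05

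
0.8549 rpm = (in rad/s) 0.08952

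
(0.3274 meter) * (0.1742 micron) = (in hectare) 5.703e-12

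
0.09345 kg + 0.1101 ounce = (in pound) 0.2129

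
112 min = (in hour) 1.867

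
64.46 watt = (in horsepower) 0.08644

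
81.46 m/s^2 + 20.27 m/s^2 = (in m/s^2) 101.7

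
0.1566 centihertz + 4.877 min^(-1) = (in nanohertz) 8.285e+07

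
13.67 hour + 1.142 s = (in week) 0.08137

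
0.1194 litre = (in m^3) 0.0001194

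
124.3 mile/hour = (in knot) 108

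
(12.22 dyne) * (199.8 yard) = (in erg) 2.233e+05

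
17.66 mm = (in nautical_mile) 9.536e-06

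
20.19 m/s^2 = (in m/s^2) 20.19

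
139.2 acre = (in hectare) 56.33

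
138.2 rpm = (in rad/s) 14.47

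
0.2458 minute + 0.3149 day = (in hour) 7.562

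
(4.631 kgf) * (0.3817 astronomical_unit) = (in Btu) 2.458e+09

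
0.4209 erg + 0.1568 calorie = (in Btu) 0.0006218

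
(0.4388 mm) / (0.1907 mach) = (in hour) 1.877e-09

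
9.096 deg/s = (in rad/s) 0.1588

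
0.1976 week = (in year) 0.00379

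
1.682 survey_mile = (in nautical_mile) 1.462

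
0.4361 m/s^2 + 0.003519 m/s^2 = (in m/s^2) 0.4396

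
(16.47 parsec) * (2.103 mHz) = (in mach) 3.139e+12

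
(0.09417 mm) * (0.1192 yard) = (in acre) 2.536e-09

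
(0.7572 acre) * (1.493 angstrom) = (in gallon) 0.0001209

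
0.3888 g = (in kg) 0.0003888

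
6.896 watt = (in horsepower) 0.009248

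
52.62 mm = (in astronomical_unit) 3.517e-13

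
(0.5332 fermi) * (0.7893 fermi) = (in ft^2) 4.53e-30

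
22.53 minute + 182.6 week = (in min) 1.841e+06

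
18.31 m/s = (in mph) 40.96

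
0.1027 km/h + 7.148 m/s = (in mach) 0.02108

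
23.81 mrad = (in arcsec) 4911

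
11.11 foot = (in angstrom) 3.386e+10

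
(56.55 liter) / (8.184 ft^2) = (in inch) 2.928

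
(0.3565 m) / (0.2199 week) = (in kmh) 9.65e-06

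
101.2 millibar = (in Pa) 1.012e+04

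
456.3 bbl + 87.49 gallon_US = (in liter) 7.288e+04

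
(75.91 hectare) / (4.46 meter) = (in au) 1.138e-06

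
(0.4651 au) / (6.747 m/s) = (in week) 1.705e+04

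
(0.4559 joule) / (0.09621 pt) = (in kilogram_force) 1370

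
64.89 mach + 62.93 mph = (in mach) 64.97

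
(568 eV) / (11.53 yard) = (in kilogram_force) 8.802e-19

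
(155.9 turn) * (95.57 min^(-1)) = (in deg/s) 8.94e+04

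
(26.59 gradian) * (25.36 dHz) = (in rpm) 10.11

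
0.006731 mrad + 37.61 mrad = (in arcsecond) 7759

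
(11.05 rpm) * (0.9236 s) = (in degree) 61.23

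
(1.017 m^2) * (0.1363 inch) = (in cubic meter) 0.003521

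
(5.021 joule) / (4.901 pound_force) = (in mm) 230.3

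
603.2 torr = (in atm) 0.7937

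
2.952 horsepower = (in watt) 2201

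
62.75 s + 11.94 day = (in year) 0.03271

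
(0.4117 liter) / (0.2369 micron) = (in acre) 0.4294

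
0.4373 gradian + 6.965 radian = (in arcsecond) 1.438e+06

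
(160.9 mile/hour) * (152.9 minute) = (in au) 4.411e-06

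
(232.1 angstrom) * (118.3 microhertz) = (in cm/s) 2.746e-10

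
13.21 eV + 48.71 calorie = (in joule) 203.8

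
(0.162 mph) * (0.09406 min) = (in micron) 4.087e+05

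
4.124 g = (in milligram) 4124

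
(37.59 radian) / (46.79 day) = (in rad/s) 9.298e-06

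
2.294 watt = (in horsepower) 0.003076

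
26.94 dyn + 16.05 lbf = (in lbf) 16.05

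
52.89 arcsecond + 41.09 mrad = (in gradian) 2.632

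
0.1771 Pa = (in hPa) 0.001771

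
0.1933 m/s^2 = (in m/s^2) 0.1933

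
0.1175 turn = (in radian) 0.7383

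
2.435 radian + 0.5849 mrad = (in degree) 139.5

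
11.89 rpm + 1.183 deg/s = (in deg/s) 72.52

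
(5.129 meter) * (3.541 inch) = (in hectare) 4.613e-05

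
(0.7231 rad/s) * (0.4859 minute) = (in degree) 1208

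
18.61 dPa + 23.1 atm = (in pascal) 2.341e+06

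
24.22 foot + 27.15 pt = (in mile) 0.004593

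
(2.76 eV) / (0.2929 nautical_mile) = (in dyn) 8.152e-17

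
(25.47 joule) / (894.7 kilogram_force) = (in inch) 0.1143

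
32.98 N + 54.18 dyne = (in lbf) 7.414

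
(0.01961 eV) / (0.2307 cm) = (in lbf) 3.062e-19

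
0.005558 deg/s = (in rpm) 0.0009263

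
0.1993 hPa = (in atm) 0.0001967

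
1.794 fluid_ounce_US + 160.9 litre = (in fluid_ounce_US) 5442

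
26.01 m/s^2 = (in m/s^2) 26.01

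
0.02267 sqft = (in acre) 5.204e-07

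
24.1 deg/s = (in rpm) 4.017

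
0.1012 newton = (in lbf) 0.02275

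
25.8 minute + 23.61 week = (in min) 2.38e+05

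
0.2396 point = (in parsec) 2.739e-21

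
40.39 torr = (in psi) 0.781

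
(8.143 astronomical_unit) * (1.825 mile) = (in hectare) 3.578e+11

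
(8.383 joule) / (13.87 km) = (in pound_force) 0.0001359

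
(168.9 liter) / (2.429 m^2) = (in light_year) 7.35e-18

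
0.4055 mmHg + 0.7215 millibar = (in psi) 0.01831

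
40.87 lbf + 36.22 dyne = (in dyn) 1.818e+07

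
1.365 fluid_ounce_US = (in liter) 0.04037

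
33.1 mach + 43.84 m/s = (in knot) 2.199e+04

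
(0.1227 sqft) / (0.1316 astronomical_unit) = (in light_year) 6.12e-29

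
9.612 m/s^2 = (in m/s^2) 9.612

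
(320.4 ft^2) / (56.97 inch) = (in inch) 809.9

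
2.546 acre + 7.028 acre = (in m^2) 3.874e+04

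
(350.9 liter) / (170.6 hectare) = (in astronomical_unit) 1.375e-18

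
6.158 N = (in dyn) 6.158e+05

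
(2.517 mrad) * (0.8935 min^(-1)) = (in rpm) 0.0003579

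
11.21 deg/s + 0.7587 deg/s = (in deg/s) 11.97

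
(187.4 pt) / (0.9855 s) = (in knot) 0.1304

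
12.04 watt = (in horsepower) 0.01615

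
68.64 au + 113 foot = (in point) 2.911e+16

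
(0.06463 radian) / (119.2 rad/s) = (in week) 8.965e-10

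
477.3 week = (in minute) 4.811e+06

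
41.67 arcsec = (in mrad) 0.202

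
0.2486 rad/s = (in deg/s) 14.24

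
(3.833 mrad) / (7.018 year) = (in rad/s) 1.732e-11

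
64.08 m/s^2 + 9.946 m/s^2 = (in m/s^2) 74.03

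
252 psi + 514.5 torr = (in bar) 18.06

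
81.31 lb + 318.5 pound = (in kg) 181.4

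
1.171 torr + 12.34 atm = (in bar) 12.51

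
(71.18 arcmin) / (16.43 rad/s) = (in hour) 3.501e-07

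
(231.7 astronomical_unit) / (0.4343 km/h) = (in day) 3.325e+09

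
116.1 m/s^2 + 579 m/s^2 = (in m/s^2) 695.1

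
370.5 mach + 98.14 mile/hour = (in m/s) 1.262e+05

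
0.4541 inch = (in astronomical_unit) 7.71e-14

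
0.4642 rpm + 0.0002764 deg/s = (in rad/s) 0.04862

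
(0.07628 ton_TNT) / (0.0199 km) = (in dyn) 1.604e+12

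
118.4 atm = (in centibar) 1.2e+04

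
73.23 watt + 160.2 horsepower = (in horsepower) 160.3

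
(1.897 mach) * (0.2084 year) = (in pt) 1.203e+13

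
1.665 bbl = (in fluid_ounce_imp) 9317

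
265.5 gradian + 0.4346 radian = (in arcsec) 9.499e+05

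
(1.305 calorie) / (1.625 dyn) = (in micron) 3.36e+11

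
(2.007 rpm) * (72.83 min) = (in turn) 146.2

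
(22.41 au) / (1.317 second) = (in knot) 4.948e+12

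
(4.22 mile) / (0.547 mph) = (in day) 0.3215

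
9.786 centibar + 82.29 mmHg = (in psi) 3.011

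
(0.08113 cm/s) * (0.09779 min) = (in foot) 0.01562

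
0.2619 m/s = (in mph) 0.5859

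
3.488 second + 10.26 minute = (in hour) 0.172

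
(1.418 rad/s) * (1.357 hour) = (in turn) 1103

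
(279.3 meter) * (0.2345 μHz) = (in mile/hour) 0.0001465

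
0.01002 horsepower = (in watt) 7.472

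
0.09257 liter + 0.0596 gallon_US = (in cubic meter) 0.0003182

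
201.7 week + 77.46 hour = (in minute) 2.038e+06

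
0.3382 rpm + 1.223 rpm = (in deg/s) 9.367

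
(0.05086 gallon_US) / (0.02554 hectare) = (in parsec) 2.443e-23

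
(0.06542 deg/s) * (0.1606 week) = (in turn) 17.65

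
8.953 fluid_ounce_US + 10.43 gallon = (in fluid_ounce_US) 1344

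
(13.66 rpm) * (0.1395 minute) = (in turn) 1.906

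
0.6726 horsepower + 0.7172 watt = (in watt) 502.3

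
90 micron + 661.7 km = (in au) 4.423e-06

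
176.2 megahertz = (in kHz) 1.762e+05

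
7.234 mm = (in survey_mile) 4.495e-06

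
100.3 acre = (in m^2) 4.059e+05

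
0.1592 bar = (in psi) 2.309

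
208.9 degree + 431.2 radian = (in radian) 434.8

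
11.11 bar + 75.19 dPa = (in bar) 11.11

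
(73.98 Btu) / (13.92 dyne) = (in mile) 3.484e+05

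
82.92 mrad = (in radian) 0.08292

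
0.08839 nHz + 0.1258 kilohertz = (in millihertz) 1.258e+05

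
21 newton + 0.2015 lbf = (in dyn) 2.19e+06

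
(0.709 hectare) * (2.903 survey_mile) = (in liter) 3.312e+10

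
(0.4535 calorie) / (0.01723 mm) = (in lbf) 2.476e+04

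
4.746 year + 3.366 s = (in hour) 4.157e+04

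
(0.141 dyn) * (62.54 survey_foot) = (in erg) 268.8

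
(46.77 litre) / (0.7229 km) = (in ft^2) 0.0006964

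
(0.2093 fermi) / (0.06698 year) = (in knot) 1.926e-22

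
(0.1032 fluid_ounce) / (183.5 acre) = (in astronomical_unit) 2.747e-23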